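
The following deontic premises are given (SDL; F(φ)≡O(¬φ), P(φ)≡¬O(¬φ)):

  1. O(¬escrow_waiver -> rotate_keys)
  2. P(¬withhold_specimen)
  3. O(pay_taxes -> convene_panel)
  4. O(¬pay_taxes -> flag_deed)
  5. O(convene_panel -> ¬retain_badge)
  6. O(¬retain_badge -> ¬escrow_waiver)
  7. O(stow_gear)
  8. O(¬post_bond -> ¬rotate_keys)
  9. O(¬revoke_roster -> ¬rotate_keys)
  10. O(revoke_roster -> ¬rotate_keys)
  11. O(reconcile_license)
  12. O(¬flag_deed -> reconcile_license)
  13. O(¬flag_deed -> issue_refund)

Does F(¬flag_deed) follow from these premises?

Premises 9 and 10 are O(¬revoke_roster -> ¬rotate_keys) and O(revoke_roster -> ¬rotate_keys); every ideal world satisfies ¬revoke_roster or revoke_roster, so in either case ¬rotate_keys holds — hence O(¬rotate_keys).
Premise 1 is O(¬escrow_waiver -> rotate_keys); contrapositively O(¬rotate_keys -> escrow_waiver). Since O(¬rotate_keys) holds, K gives O(escrow_waiver).
Premise 6, O(¬retain_badge -> ¬escrow_waiver), contraposes to O(escrow_waiver -> retain_badge); with O(escrow_waiver) we get O(retain_badge).
Premise 5 is O(convene_panel -> ¬retain_badge); contrapositively O(retain_badge -> ¬convene_panel). Since O(retain_badge) holds, K gives O(¬convene_panel).
Premise 3 is O(pay_taxes -> convene_panel); contrapositively O(¬convene_panel -> ¬pay_taxes). Since O(¬convene_panel) holds, K gives O(¬pay_taxes).
Premise 4 is O(¬pay_taxes -> flag_deed); since O(¬pay_taxes), deontic closure gives O(flag_deed).
Premises 2, 7, 8, 11, 12, 13 do not contribute to this derivation.
So O(flag_deed) holds, i.e. F(¬flag_deed). The claim follows.

Yes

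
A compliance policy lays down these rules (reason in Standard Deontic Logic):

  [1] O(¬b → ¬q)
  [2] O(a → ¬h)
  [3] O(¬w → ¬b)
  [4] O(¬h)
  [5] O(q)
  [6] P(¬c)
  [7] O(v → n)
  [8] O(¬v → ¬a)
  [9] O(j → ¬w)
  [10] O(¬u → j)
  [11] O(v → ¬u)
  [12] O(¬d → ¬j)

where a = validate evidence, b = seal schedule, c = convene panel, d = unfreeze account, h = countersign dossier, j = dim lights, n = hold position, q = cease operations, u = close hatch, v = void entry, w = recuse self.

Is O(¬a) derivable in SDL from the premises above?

Yes

From premise 5 we have O(q).
Premise 1 is O(¬b → ¬q); contrapositively O(q → b). Since O(q) holds, K gives O(b).
Premise 3, O(¬w → ¬b), contraposes to O(b → w); with O(b) we get O(w).
Premise 9 is O(j → ¬w); contrapositively O(w → ¬j). Since O(w) holds, K gives O(¬j).
Premise 10 is O(¬u → j); contrapositively O(¬j → u). Since O(¬j) holds, K gives O(u).
Premise 11, O(v → ¬u), contraposes to O(u → ¬v); with O(u) we get O(¬v).
With premise 8, O(¬v → ¬a), the K-axiom yields O(¬a).
Premises 2, 4, 6, 7, 12 do not contribute to this derivation.
So O(¬a) follows.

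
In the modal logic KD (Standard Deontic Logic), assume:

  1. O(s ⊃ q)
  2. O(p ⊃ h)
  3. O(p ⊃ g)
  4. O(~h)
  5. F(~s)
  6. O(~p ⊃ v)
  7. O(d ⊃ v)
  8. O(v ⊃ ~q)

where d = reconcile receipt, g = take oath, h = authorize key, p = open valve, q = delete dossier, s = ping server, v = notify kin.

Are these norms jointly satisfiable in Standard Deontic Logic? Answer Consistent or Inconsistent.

Premise 4 states O(~h) outright.
Premise 2, O(p ⊃ h), contraposes to O(~h ⊃ ~p); with O(~h) we get O(~p).
Premise 6 is O(~p ⊃ v); since O(~p), deontic closure gives O(v).
With premise 8, O(v ⊃ ~q), the K-axiom yields O(~q).
Premise 1, O(s ⊃ q), contraposes to O(~q ⊃ ~s); with O(~q) we get O(~s).
But premise 5, F(~s), means O(s).
We now have both O(~s) and O(s) — s is simultaneously obligatory and forbidden, violating the D-axiom.

Inconsistent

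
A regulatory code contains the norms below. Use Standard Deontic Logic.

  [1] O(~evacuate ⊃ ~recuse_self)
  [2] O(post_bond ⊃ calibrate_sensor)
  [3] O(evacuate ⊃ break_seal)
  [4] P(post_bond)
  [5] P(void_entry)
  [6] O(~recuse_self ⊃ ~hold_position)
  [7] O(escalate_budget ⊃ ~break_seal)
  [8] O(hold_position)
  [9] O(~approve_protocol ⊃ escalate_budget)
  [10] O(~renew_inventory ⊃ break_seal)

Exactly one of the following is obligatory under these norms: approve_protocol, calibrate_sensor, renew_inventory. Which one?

Premise 8 states O(hold_position) outright.
The contrapositive of premise 6 (O(~recuse_self ⊃ ~hold_position)) is O(hold_position ⊃ recuse_self), and O(hold_position) is already established, so O(recuse_self).
Premise 1 is O(~evacuate ⊃ ~recuse_self); contrapositively O(recuse_self ⊃ evacuate). Since O(recuse_self) holds, K gives O(evacuate).
Applying K to premise 3 (O(evacuate ⊃ break_seal)) and O(evacuate) yields O(break_seal).
Premise 7 is O(escalate_budget ⊃ ~break_seal); contrapositively O(break_seal ⊃ ~escalate_budget). Since O(break_seal) holds, K gives O(~escalate_budget).
The contrapositive of premise 9 (O(~approve_protocol ⊃ escalate_budget)) is O(~escalate_budget ⊃ approve_protocol), and O(~escalate_budget) is already established, so O(approve_protocol).
So O(approve_protocol) holds — approve_protocol is obligatory. None of the other listed options is made obligatory by any chain of premises.

approve_protocol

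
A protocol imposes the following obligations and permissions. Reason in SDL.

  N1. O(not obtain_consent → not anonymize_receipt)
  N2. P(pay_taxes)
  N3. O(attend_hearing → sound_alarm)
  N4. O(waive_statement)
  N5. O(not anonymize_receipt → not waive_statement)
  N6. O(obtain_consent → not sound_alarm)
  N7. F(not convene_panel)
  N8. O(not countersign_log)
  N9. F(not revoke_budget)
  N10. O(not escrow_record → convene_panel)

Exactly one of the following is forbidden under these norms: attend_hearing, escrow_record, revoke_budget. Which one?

From premise 4 we have O(waive_statement).
The contrapositive of premise 5 (O(not anonymize_receipt → not waive_statement)) is O(waive_statement → anonymize_receipt), and O(waive_statement) is already established, so O(anonymize_receipt).
Premise 1, O(not obtain_consent → not anonymize_receipt), contraposes to O(anonymize_receipt → obtain_consent); with O(anonymize_receipt) we get O(obtain_consent).
From O(obtain_consent) and premise 6, O(obtain_consent → not sound_alarm), we obtain O(not sound_alarm).
The contrapositive of premise 3 (O(attend_hearing → sound_alarm)) is O(not sound_alarm → not attend_hearing), and O(not sound_alarm) is already established, so O(not attend_hearing).
So O(not attend_hearing) holds, i.e. attend_hearing is forbidden. None of the other listed options is forbidden under the premises.

attend_hearing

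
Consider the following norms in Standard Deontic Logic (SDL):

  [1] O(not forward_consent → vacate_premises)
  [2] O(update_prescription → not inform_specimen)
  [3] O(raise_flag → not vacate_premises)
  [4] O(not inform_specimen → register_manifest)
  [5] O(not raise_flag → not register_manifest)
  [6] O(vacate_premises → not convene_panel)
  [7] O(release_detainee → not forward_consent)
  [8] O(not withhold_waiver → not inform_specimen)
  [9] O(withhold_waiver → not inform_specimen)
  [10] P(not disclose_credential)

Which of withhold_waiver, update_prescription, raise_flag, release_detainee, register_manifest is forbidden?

release_detainee

Premises 8 and 9 are O(not withhold_waiver → not inform_specimen) and O(withhold_waiver → not inform_specimen); every ideal world satisfies not withhold_waiver or withhold_waiver, so in either case not inform_specimen holds — hence O(not inform_specimen).
Premise 4 is O(not inform_specimen → register_manifest); since O(not inform_specimen), deontic closure gives O(register_manifest).
The contrapositive of premise 5 (O(not raise_flag → not register_manifest)) is O(register_manifest → raise_flag), and O(register_manifest) is already established, so O(raise_flag).
From O(raise_flag) and premise 3, O(raise_flag → not vacate_premises), we obtain O(not vacate_premises).
Premise 1, O(not forward_consent → vacate_premises), contraposes to O(not vacate_premises → forward_consent); with O(not vacate_premises) we get O(forward_consent).
The contrapositive of premise 7 (O(release_detainee → not forward_consent)) is O(forward_consent → not release_detainee), and O(forward_consent) is already established, so O(not release_detainee).
So O(not release_detainee) holds, i.e. release_detainee is forbidden. None of the other listed options is forbidden under the premises.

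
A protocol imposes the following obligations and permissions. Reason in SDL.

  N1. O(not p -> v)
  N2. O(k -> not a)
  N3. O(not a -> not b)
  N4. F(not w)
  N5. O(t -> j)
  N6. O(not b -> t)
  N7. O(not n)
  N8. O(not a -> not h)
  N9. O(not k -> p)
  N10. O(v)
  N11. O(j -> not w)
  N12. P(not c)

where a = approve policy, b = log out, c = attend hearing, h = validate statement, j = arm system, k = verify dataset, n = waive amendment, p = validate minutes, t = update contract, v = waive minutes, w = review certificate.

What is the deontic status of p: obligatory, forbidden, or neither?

Obligatory

F(not w) at premise 4 means O(w).
The contrapositive of premise 11 (O(j -> not w)) is O(w -> not j), and O(w) is already established, so O(not j).
Premise 5, O(t -> j), contraposes to O(not j -> not t); with O(not j) we get O(not t).
Premise 6, O(not b -> t), contraposes to O(not t -> b); with O(not t) we get O(b).
Premise 3, O(not a -> not b), contraposes to O(b -> a); with O(b) we get O(a).
The contrapositive of premise 2 (O(k -> not a)) is O(a -> not k), and O(a) is already established, so O(not k).
Premise 9 is O(not k -> p); since O(not k), deontic closure gives O(p).
Premises 1, 7, 8, 10, 12 do not contribute to this derivation.
Hence p is obligatory.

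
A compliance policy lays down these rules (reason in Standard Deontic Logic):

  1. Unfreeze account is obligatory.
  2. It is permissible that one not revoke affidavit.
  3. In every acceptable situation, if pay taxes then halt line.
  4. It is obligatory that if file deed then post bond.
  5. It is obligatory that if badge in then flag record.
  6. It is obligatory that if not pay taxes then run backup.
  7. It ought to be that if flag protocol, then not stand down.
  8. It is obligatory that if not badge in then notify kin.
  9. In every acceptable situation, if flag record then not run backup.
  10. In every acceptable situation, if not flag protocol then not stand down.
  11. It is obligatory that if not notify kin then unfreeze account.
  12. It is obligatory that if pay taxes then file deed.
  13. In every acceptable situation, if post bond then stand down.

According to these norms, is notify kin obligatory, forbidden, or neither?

Obligatory

Premises 7 and 10 are O(flag_protocol → ¬stand_down) and O(¬flag_protocol → ¬stand_down); every ideal world satisfies flag_protocol or ¬flag_protocol, so in either case ¬stand_down holds — hence O(¬stand_down).
The contrapositive of premise 13 (O(post_bond → stand_down)) is O(¬stand_down → ¬post_bond), and O(¬stand_down) is already established, so O(¬post_bond).
Premise 4 is O(file_deed → post_bond); contrapositively O(¬post_bond → ¬file_deed). Since O(¬post_bond) holds, K gives O(¬file_deed).
Premise 12 is O(pay_taxes → file_deed); contrapositively O(¬file_deed → ¬pay_taxes). Since O(¬file_deed) holds, K gives O(¬pay_taxes).
Applying K to premise 6 (O(¬pay_taxes → run_backup)) and O(¬pay_taxes) yields O(run_backup).
Premise 9, O(flag_record → ¬run_backup), contraposes to O(run_backup → ¬flag_record); with O(run_backup) we get O(¬flag_record).
Premise 5, O(badge_in → flag_record), contraposes to O(¬flag_record → ¬badge_in); with O(¬flag_record) we get O(¬badge_in).
With premise 8, O(¬badge_in → notify_kin), the K-axiom yields O(notify_kin).
Premises 1, 2, 3, 11 do not contribute to this derivation.
Hence notify_kin is obligatory.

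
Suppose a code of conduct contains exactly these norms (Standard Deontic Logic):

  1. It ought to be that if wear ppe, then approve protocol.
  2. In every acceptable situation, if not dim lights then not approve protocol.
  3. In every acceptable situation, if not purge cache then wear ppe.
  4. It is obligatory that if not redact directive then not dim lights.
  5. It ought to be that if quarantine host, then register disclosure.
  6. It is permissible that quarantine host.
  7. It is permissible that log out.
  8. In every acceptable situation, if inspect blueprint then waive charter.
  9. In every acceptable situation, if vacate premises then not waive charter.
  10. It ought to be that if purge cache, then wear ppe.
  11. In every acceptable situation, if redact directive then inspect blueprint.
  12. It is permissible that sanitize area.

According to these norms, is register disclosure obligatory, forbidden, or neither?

Premise 5 is O(quarantine_host → register_disclosure), but O(quarantine_host) is not derivable from the premises (the permission P(quarantine_host) asserts only ¬O(¬quarantine_host), not O(quarantine_host)), so it does not yield O(register_disclosure).
No premise or chain of K-axiom applications forces O(register_disclosure), and none forces O(¬register_disclosure). So register_disclosure is neither obligatory nor forbidden under these norms.

Neither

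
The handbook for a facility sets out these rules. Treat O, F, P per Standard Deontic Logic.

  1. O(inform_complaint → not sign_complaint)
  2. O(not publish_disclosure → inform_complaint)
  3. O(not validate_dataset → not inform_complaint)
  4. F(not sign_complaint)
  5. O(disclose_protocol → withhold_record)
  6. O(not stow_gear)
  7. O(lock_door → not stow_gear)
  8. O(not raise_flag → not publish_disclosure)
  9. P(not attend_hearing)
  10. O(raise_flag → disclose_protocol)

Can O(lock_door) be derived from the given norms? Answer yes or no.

No

Premise 7 is O(lock_door → not stow_gear); even if O(not stow_gear) held, inferring O(lock_door) would be affirming the consequent — invalid.
No other premise forces O(lock_door). An ideal world satisfying every premise can still have lock_door false, so O(lock_door) is not derivable.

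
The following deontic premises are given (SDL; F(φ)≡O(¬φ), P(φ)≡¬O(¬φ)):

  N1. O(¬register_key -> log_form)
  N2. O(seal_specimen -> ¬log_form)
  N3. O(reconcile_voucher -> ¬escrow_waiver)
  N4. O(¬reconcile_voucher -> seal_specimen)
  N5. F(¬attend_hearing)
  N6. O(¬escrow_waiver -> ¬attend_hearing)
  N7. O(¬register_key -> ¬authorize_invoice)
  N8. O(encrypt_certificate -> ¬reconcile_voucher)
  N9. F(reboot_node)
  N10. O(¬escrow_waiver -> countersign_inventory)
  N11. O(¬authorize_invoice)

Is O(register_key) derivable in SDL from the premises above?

Premise 5, F(¬attend_hearing), is equivalent to O(attend_hearing).
Premise 6 is O(¬escrow_waiver -> ¬attend_hearing); contrapositively O(attend_hearing -> escrow_waiver). Since O(attend_hearing) holds, K gives O(escrow_waiver).
Premise 3 is O(reconcile_voucher -> ¬escrow_waiver); contrapositively O(escrow_waiver -> ¬reconcile_voucher). Since O(escrow_waiver) holds, K gives O(¬reconcile_voucher).
From O(¬reconcile_voucher) and premise 4, O(¬reconcile_voucher -> seal_specimen), we obtain O(seal_specimen).
From O(seal_specimen) and premise 2, O(seal_specimen -> ¬log_form), we obtain O(¬log_form).
Premise 1 is O(¬register_key -> log_form); contrapositively O(¬log_form -> register_key). Since O(¬log_form) holds, K gives O(register_key).
Premises 7, 8, 9, 10, 11 do not contribute to this derivation.
So O(register_key) follows.

Yes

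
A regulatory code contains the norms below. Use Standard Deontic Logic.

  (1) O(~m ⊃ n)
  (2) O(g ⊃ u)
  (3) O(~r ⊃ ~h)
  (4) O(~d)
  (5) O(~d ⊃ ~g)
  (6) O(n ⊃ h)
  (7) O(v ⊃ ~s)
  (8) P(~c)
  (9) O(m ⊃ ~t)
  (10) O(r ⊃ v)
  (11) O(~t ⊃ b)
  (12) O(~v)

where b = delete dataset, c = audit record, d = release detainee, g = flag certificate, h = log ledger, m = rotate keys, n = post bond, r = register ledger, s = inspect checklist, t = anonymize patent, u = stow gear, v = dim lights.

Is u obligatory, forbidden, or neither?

Neither

Premise 2 is O(g ⊃ u), but O(g) is not derivable from the premises, so it does not yield O(u).
No premise or chain of K-axiom applications forces O(u), and none forces O(~u). So u is neither obligatory nor forbidden under these norms.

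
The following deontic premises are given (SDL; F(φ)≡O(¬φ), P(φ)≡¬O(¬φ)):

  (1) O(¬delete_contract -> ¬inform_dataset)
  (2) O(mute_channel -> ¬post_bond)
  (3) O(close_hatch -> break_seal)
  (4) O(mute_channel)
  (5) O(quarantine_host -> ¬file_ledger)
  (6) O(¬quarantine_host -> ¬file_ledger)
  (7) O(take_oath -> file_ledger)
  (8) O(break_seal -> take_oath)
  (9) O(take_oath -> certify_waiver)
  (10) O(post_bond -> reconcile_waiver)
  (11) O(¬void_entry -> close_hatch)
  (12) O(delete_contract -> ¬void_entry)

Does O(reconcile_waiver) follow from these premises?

Premise 10 is O(post_bond -> reconcile_waiver), but O(post_bond) is not derivable from the premises, so it does not yield O(reconcile_waiver).
No other premise forces O(reconcile_waiver). An ideal world satisfying every premise can still have reconcile_waiver false, so O(reconcile_waiver) is not derivable.

No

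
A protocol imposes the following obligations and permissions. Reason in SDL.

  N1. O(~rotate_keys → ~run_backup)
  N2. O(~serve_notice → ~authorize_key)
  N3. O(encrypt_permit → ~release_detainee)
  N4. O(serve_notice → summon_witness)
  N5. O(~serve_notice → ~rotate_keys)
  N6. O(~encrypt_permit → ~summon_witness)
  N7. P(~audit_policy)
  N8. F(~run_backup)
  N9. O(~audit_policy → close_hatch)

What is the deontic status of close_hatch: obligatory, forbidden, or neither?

Premise 9 is O(~audit_policy → close_hatch), but O(~audit_policy) is not derivable from the premises (the permission P(~audit_policy) asserts only ~O(audit_policy), not O(~audit_policy)), so it does not yield O(close_hatch).
No premise or chain of K-axiom applications forces O(close_hatch), and none forces O(~close_hatch). So close_hatch is neither obligatory nor forbidden under these norms.

Neither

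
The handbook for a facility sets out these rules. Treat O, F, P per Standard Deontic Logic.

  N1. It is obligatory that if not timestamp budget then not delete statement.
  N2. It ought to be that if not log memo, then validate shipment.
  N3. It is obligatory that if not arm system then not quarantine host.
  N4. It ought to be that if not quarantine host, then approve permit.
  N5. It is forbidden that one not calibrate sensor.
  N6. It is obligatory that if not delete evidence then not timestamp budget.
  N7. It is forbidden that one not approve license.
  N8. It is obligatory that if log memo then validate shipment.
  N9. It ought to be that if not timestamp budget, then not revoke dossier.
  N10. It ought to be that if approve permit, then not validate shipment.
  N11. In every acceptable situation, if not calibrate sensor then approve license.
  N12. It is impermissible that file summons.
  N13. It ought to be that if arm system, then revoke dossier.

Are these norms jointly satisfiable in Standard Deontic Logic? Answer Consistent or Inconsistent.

Premise 11 is O(¬calibrate_sensor → approve_license); even if O(approve_license) held, inferring O(¬calibrate_sensor) would be affirming the consequent — invalid.
So O(¬calibrate_sensor) is not derivable, and the apparent clash with O(calibrate_sensor) does not arise.
A world satisfying every obligation exists (e.g. approve_license=true, approve_permit=false, arm_system=true, calibrate_sensor=true, delete_evidence=true, delete_statement=false, file_summons=false, log_memo=false, quarantine_host=true, revoke_dossier=true, timestamp_budget=true, validate_shipment=true); no atom is both obligatory and forbidden, so the set is consistent.

Consistent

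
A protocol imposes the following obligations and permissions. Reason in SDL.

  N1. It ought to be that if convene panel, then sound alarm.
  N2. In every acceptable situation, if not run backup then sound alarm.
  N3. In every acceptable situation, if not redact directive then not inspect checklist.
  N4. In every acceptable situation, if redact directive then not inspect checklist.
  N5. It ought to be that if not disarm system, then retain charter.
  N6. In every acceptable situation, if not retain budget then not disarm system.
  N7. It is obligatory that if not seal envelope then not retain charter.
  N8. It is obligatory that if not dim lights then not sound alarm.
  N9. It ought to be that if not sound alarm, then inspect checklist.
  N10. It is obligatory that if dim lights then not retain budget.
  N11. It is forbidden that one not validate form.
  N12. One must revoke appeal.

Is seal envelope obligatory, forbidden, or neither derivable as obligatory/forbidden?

Obligatory

Premises 4 and 3 are O(redact_directive → ¬inspect_checklist) and O(¬redact_directive → ¬inspect_checklist); every ideal world satisfies redact_directive or ¬redact_directive, so in either case ¬inspect_checklist holds — hence O(¬inspect_checklist).
Premise 9, O(¬sound_alarm → inspect_checklist), contraposes to O(¬inspect_checklist → sound_alarm); with O(¬inspect_checklist) we get O(sound_alarm).
Premise 8 is O(¬dim_lights → ¬sound_alarm); contrapositively O(sound_alarm → dim_lights). Since O(sound_alarm) holds, K gives O(dim_lights).
Applying K to premise 10 (O(dim_lights → ¬retain_budget)) and O(dim_lights) yields O(¬retain_budget).
Premise 6 is O(¬retain_budget → ¬disarm_system); since O(¬retain_budget), deontic closure gives O(¬disarm_system).
With premise 5, O(¬disarm_system → retain_charter), the K-axiom yields O(retain_charter).
Premise 7, O(¬seal_envelope → ¬retain_charter), contraposes to O(retain_charter → seal_envelope); with O(retain_charter) we get O(seal_envelope).
Premises 1, 2, 11, 12 do not contribute to this derivation.
Hence seal_envelope is obligatory.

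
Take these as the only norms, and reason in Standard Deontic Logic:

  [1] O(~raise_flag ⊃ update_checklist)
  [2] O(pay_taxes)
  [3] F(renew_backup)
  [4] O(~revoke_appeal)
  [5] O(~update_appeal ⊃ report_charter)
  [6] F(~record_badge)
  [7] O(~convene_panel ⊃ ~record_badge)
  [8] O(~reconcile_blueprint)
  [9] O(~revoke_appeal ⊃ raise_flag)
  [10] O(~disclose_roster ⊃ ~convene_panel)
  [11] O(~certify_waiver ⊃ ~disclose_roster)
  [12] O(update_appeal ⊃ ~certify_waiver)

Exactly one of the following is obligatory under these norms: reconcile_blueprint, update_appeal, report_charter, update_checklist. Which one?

Premise 6, F(~record_badge), is equivalent to O(record_badge).
Premise 7, O(~convene_panel ⊃ ~record_badge), contraposes to O(record_badge ⊃ convene_panel); with O(record_badge) we get O(convene_panel).
Premise 10, O(~disclose_roster ⊃ ~convene_panel), contraposes to O(convene_panel ⊃ disclose_roster); with O(convene_panel) we get O(disclose_roster).
The contrapositive of premise 11 (O(~certify_waiver ⊃ ~disclose_roster)) is O(disclose_roster ⊃ certify_waiver), and O(disclose_roster) is already established, so O(certify_waiver).
Premise 12, O(update_appeal ⊃ ~certify_waiver), contraposes to O(certify_waiver ⊃ ~update_appeal); with O(certify_waiver) we get O(~update_appeal).
Applying K to premise 5 (O(~update_appeal ⊃ report_charter)) and O(~update_appeal) yields O(report_charter).
So O(report_charter) holds — report_charter is obligatory. None of the other listed options is made obligatory by any chain of premises.

report_charter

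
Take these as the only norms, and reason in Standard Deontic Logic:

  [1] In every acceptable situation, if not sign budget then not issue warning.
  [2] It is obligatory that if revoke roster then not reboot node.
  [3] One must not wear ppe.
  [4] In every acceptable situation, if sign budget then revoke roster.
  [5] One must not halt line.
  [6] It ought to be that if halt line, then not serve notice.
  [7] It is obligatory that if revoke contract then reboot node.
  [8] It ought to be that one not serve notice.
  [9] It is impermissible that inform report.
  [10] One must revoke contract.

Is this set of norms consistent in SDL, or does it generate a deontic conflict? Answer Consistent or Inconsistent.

Premise 6 is O(halt_line → ¬serve_notice); even if O(¬serve_notice) held, inferring O(halt_line) would be affirming the consequent — invalid.
So O(halt_line) is not derivable, and the apparent clash with O(¬halt_line) does not arise.
A world satisfying every obligation exists (e.g. halt_line=false, inform_report=false, issue_warning=false, reboot_node=true, revoke_contract=true, revoke_roster=false, serve_notice=false, sign_budget=false, wear_ppe=false); no atom is both obligatory and forbidden, so the set is consistent.

Consistent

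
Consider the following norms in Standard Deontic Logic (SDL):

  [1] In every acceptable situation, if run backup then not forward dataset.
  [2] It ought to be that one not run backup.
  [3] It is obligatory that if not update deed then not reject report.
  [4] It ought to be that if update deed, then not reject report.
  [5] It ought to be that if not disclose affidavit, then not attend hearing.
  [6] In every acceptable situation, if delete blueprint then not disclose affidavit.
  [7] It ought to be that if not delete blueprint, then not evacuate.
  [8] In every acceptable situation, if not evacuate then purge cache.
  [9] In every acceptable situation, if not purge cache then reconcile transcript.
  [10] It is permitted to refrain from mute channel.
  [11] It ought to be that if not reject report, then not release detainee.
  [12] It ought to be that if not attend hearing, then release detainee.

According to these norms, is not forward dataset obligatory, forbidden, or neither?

Premise 1 is O(run_backup → ¬forward_dataset), but O(run_backup) is not derivable from the premises, so it does not yield O(¬forward_dataset).
No premise or chain of K-axiom applications forces O(¬forward_dataset), and none forces O(forward_dataset). So ¬forward_dataset is neither obligatory nor forbidden under these norms.

Neither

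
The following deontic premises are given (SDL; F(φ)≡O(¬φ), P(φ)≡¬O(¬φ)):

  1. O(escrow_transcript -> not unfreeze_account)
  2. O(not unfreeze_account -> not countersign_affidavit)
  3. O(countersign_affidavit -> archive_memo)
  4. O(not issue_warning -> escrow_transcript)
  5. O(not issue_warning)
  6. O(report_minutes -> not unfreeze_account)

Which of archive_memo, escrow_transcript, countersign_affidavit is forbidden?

countersign_affidavit

Premise 5 states O(not issue_warning) outright.
From O(not issue_warning) and premise 4, O(not issue_warning -> escrow_transcript), we obtain O(escrow_transcript).
From O(escrow_transcript) and premise 1, O(escrow_transcript -> not unfreeze_account), we obtain O(not unfreeze_account).
With premise 2, O(not unfreeze_account -> not countersign_affidavit), the K-axiom yields O(not countersign_affidavit).
So O(not countersign_affidavit) holds, i.e. countersign_affidavit is forbidden. None of the other listed options is forbidden under the premises.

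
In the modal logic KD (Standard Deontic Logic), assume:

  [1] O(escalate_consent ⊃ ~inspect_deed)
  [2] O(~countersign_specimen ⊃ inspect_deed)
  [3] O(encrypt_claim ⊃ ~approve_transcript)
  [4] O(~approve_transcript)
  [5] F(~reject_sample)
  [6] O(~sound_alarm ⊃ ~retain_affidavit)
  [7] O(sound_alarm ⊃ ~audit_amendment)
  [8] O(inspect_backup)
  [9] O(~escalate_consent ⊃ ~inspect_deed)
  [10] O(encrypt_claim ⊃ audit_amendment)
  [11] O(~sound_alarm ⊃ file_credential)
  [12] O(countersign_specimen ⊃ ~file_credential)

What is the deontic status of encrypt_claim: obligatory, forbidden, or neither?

Forbidden

Premises 1 and 9 cover both cases: O(escalate_consent ⊃ ~inspect_deed) and O(~escalate_consent ⊃ ~inspect_deed). Since escalate_consent ∨ ~escalate_consent is a tautology, O(~inspect_deed) follows.
Premise 2 is O(~countersign_specimen ⊃ inspect_deed); contrapositively O(~inspect_deed ⊃ countersign_specimen). Since O(~inspect_deed) holds, K gives O(countersign_specimen).
Applying K to premise 12 (O(countersign_specimen ⊃ ~file_credential)) and O(countersign_specimen) yields O(~file_credential).
Premise 11 is O(~sound_alarm ⊃ file_credential); contrapositively O(~file_credential ⊃ sound_alarm). Since O(~file_credential) holds, K gives O(sound_alarm).
Premise 7 is O(sound_alarm ⊃ ~audit_amendment); since O(sound_alarm), deontic closure gives O(~audit_amendment).
Premise 10, O(encrypt_claim ⊃ audit_amendment), contraposes to O(~audit_amendment ⊃ ~encrypt_claim); with O(~audit_amendment) we get O(~encrypt_claim).
Premises 3, 4, 5, 6, 8 do not contribute to this derivation.
Thus O(~encrypt_claim), which is F(encrypt_claim): encrypt_claim is forbidden.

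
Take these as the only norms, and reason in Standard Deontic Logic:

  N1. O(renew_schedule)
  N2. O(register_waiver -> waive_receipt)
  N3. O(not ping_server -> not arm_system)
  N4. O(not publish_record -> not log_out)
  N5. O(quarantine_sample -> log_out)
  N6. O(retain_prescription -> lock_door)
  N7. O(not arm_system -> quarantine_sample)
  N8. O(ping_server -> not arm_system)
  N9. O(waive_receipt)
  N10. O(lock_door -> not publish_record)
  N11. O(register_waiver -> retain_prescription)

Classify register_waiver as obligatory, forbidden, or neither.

Premises 8 and 3 are O(ping_server -> not arm_system) and O(not ping_server -> not arm_system); every ideal world satisfies ping_server or not ping_server, so in either case not arm_system holds — hence O(not arm_system).
With premise 7, O(not arm_system -> quarantine_sample), the K-axiom yields O(quarantine_sample).
Premise 5 is O(quarantine_sample -> log_out); since O(quarantine_sample), deontic closure gives O(log_out).
Premise 4 is O(not publish_record -> not log_out); contrapositively O(log_out -> publish_record). Since O(log_out) holds, K gives O(publish_record).
The contrapositive of premise 10 (O(lock_door -> not publish_record)) is O(publish_record -> not lock_door), and O(publish_record) is already established, so O(not lock_door).
Premise 6, O(retain_prescription -> lock_door), contraposes to O(not lock_door -> not retain_prescription); with O(not lock_door) we get O(not retain_prescription).
Premise 11 is O(register_waiver -> retain_prescription); contrapositively O(not retain_prescription -> not register_waiver). Since O(not retain_prescription) holds, K gives O(not register_waiver).
Premises 1, 2, 9 do not contribute to this derivation.
Thus O(not register_waiver), which is F(register_waiver): register_waiver is forbidden.

Forbidden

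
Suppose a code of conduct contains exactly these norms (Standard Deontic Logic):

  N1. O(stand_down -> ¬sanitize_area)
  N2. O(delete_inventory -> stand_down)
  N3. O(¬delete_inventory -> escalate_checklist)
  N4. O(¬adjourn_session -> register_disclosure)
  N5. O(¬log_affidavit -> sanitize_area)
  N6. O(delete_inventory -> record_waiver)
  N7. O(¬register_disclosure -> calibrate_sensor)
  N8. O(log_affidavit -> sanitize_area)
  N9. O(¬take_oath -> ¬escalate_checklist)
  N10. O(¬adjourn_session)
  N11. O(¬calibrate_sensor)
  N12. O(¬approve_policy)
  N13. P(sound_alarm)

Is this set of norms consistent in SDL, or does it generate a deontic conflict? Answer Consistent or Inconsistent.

Premise 7 is O(¬register_disclosure -> calibrate_sensor), but O(¬register_disclosure) is not derivable from the premises, so it does not yield O(calibrate_sensor).
So O(calibrate_sensor) is not derivable, and the apparent clash with O(¬calibrate_sensor) does not arise.
A world satisfying every obligation exists (e.g. adjourn_session=false, approve_policy=false, calibrate_sensor=false, delete_inventory=false, escalate_checklist=true, log_affidavit=false, record_waiver=false, register_disclosure=true, sanitize_area=true, sound_alarm=false, stand_down=false, take_oath=true); no atom is both obligatory and forbidden, so the set is consistent.

Consistent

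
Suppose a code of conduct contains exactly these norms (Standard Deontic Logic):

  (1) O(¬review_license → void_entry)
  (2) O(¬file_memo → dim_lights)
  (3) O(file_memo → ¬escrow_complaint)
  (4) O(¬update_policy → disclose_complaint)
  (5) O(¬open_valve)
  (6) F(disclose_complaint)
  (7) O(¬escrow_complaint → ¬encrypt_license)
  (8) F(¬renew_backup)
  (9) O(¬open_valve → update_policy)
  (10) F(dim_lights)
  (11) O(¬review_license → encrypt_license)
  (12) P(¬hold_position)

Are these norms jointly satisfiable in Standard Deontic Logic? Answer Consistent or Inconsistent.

Premise 4 is O(¬update_policy → disclose_complaint), but O(¬update_policy) is not derivable from the premises, so it does not yield O(disclose_complaint).
So O(disclose_complaint) is not derivable, and the apparent clash with O(¬disclose_complaint) does not arise.
A world satisfying every obligation exists (e.g. dim_lights=false, disclose_complaint=false, encrypt_license=false, escrow_complaint=false, file_memo=true, hold_position=false, open_valve=false, renew_backup=true, review_license=true, update_policy=true, void_entry=false); no atom is both obligatory and forbidden, so the set is consistent.

Consistent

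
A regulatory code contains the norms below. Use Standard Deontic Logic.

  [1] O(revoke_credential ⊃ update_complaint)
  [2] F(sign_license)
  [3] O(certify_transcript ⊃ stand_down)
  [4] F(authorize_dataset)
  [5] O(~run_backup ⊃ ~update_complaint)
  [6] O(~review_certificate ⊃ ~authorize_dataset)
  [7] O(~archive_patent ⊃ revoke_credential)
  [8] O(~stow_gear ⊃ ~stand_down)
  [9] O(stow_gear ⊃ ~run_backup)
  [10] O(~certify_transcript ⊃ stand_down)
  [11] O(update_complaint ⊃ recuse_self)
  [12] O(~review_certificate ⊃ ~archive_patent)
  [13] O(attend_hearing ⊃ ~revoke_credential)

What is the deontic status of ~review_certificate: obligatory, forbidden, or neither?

Forbidden

Premises 10 and 3 are O(~certify_transcript ⊃ stand_down) and O(certify_transcript ⊃ stand_down); every ideal world satisfies ~certify_transcript or certify_transcript, so in either case stand_down holds — hence O(stand_down).
The contrapositive of premise 8 (O(~stow_gear ⊃ ~stand_down)) is O(stand_down ⊃ stow_gear), and O(stand_down) is already established, so O(stow_gear).
Applying K to premise 9 (O(stow_gear ⊃ ~run_backup)) and O(stow_gear) yields O(~run_backup).
With premise 5, O(~run_backup ⊃ ~update_complaint), the K-axiom yields O(~update_complaint).
The contrapositive of premise 1 (O(revoke_credential ⊃ update_complaint)) is O(~update_complaint ⊃ ~revoke_credential), and O(~update_complaint) is already established, so O(~revoke_credential).
The contrapositive of premise 7 (O(~archive_patent ⊃ revoke_credential)) is O(~revoke_credential ⊃ archive_patent), and O(~revoke_credential) is already established, so O(archive_patent).
Premise 12 is O(~review_certificate ⊃ ~archive_patent); contrapositively O(archive_patent ⊃ review_certificate). Since O(archive_patent) holds, K gives O(review_certificate).
Premises 2, 4, 6, 11, 13 do not contribute to this derivation.
Thus O(review_certificate), which is F(~review_certificate): ~review_certificate is forbidden.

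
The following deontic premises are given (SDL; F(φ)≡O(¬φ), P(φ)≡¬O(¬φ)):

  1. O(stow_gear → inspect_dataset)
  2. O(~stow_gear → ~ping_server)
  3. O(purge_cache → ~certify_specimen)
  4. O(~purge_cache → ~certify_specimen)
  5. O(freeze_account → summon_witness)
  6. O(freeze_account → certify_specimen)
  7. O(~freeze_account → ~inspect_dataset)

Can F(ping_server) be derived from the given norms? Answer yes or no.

Yes

By case analysis on ~purge_cache: premise 4 gives O(~purge_cache → ~certify_specimen) and premise 3 gives O(purge_cache → ~certify_specimen), so O(~certify_specimen) either way.
Premise 6 is O(freeze_account → certify_specimen); contrapositively O(~certify_specimen → ~freeze_account). Since O(~certify_specimen) holds, K gives O(~freeze_account).
Applying K to premise 7 (O(~freeze_account → ~inspect_dataset)) and O(~freeze_account) yields O(~inspect_dataset).
Premise 1, O(stow_gear → inspect_dataset), contraposes to O(~inspect_dataset → ~stow_gear); with O(~inspect_dataset) we get O(~stow_gear).
Premise 2 is O(~stow_gear → ~ping_server); since O(~stow_gear), deontic closure gives O(~ping_server).
Premise 5 does not contribute to this derivation.
So O(~ping_server) holds, i.e. F(ping_server). The claim follows.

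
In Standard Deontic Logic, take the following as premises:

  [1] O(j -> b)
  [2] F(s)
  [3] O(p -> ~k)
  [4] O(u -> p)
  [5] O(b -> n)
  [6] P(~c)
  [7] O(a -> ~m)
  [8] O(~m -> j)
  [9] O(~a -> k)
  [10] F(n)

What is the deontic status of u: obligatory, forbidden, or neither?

F(n) at premise 10 means O(~n).
Premise 5 is O(b -> n); contrapositively O(~n -> ~b). Since O(~n) holds, K gives O(~b).
The contrapositive of premise 1 (O(j -> b)) is O(~b -> ~j), and O(~b) is already established, so O(~j).
The contrapositive of premise 8 (O(~m -> j)) is O(~j -> m), and O(~j) is already established, so O(m).
Premise 7 is O(a -> ~m); contrapositively O(m -> ~a). Since O(m) holds, K gives O(~a).
Applying K to premise 9 (O(~a -> k)) and O(~a) yields O(k).
The contrapositive of premise 3 (O(p -> ~k)) is O(k -> ~p), and O(k) is already established, so O(~p).
The contrapositive of premise 4 (O(u -> p)) is O(~p -> ~u), and O(~p) is already established, so O(~u).
Premises 2, 6 do not contribute to this derivation.
Thus O(~u), which is F(u): u is forbidden.

Forbidden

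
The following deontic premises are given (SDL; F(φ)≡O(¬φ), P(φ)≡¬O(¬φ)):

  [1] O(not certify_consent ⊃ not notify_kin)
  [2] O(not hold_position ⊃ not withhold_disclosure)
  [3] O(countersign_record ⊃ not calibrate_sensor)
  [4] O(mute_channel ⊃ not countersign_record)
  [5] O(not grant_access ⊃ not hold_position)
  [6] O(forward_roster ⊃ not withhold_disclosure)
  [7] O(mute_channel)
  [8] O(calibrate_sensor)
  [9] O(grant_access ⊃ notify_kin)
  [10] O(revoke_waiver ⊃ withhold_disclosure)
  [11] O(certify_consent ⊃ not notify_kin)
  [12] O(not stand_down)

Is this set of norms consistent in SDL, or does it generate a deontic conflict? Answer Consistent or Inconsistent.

Consistent

Premise 3 is O(countersign_record ⊃ not calibrate_sensor), but O(countersign_record) is not derivable from the premises, so it does not yield O(not calibrate_sensor).
So O(not calibrate_sensor) is not derivable, and the apparent clash with O(calibrate_sensor) does not arise.
A world satisfying every obligation exists (e.g. calibrate_sensor=true, certify_consent=false, countersign_record=false, forward_roster=false, grant_access=false, hold_position=false, mute_channel=true, notify_kin=false, revoke_waiver=false, stand_down=false, withhold_disclosure=false); no atom is both obligatory and forbidden, so the set is consistent.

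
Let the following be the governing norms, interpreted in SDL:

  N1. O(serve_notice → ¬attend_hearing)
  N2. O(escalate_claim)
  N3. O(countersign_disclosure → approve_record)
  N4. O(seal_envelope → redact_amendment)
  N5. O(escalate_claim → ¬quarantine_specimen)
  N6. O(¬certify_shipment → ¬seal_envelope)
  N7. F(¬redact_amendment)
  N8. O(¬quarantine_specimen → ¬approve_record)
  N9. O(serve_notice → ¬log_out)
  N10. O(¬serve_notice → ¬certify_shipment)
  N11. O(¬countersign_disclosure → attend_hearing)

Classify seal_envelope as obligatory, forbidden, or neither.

Forbidden

From premise 2 we have O(escalate_claim).
From O(escalate_claim) and premise 5, O(escalate_claim → ¬quarantine_specimen), we obtain O(¬quarantine_specimen).
With premise 8, O(¬quarantine_specimen → ¬approve_record), the K-axiom yields O(¬approve_record).
Premise 3, O(countersign_disclosure → approve_record), contraposes to O(¬approve_record → ¬countersign_disclosure); with O(¬approve_record) we get O(¬countersign_disclosure).
Applying K to premise 11 (O(¬countersign_disclosure → attend_hearing)) and O(¬countersign_disclosure) yields O(attend_hearing).
Premise 1, O(serve_notice → ¬attend_hearing), contraposes to O(attend_hearing → ¬serve_notice); with O(attend_hearing) we get O(¬serve_notice).
From O(¬serve_notice) and premise 10, O(¬serve_notice → ¬certify_shipment), we obtain O(¬certify_shipment).
With premise 6, O(¬certify_shipment → ¬seal_envelope), the K-axiom yields O(¬seal_envelope).
Premises 4, 7, 9 do not contribute to this derivation.
Thus O(¬seal_envelope), which is F(seal_envelope): seal_envelope is forbidden.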